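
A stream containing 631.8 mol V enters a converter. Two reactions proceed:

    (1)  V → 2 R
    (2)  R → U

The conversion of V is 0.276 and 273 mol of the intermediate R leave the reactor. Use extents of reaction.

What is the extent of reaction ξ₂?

ξ₂ = 75.8 mol

Conversion of V: V consumed = 1ξ₁ = 0.276 × 631.8 → ξ₁ = 174.4 mol.
R balance: n_R = 0 + 2ξ₁ − 1ξ₂ = 273 → ξ₂ = (2·174.4 − 273)/1 = 75.75 mol.
Outlet amounts (n = n₀ + Σ ν·ξ):
  V: 631.8 − 1(174.4) = 457.4
  R: 0 + 2(174.4) − 1(75.75) = 273
  U: 0 + 1(75.75) = 75.75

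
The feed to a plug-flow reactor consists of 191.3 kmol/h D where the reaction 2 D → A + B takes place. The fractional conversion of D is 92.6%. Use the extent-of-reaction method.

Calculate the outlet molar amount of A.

D reacted = 0.926 × 191.3 = 177.1 kmol/h; ν_D = −2, so ξ = 177.1/2 = 88.57 kmol/h.
Outlet amounts (n = n₀ + ν ξ):
  D: 191.3 − 2(88.57) = 14.16
  A: 0 + 1(88.57) = 88.57
  B: 0 + 1(88.57) = 88.57

88.6 kmol/h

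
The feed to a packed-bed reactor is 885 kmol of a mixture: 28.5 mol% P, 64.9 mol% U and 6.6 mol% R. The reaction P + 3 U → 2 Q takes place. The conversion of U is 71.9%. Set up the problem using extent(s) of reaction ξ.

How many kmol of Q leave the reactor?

U reacted = 0.719 × 574.4 = 413 kmol; ν_U = −3, so ξ = 413/3 = 137.7 kmol.
Outlet amounts (n = n₀ + ν ξ):
  P: 252.2 − 1(137.7) = 114.6
  U: 574.4 − 3(137.7) = 161.4
  Q: 0 + 2(137.7) = 275.3
  R: 58.41 (inert)

275 kmol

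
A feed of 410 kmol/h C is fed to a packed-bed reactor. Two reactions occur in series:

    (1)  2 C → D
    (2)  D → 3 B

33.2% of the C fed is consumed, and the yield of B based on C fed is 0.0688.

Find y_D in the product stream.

Conversion of C: C consumed = 2ξ₁ = 0.332 × 410 → ξ₁ = 68.06 kmol/h.
Yield of B: 3ξ₂ / 410 = 0.0688 → ξ₂ = 9.403 kmol/h.
Outlet amounts (n = n₀ + Σ ν·ξ):
  C: 410 − 2(68.06) = 273.9
  D: 0 + 1(68.06) − 1(9.403) = 58.66
  B: 0 + 3(9.403) = 28.21
Total out = 360.7 kmol/h; y_D = 58.66 / 360.7 = 0.1626.

0.163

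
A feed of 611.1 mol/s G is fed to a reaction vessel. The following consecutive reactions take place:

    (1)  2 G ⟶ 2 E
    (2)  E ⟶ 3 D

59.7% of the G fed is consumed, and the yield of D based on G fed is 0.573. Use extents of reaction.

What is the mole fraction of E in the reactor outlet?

Conversion of G: G consumed = 2ξ₁ = 0.597 × 611.1 → ξ₁ = 182.4 mol/s.
Yield of D: 3ξ₂ / 611.1 = 0.573 → ξ₂ = 116.7 mol/s.
Outlet amounts (n = n₀ + Σ ν·ξ):
  G: 611.1 − 2(182.4) = 246.3
  E: 0 + 2(182.4) − 1(116.7) = 248.1
  D: 0 + 3(116.7) = 350.2
Total out = 844.5 mol/s; y_E = 248.1 / 844.5 = 0.2938.

0.294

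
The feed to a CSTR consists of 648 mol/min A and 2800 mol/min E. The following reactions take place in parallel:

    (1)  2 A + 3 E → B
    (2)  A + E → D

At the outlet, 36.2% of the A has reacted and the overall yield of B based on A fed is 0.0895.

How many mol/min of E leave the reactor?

2510 mol/min

Yield of B: 1ξ₁ / 648 = 0.0895 → ξ₁ = 58 mol/min.
Conversion of A: 2ξ₁ + 1ξ₂ = 0.362 × 648 = 234.6 → ξ₂ = 118.6 mol/min.
Outlet amounts (n = n₀ + Σ ν·ξ):
  A: 648 − 2(58) − 1(118.6) = 413.4
  E: 2800 − 3(58) − 1(118.6) = 2507
  B: 0 + 1(58) = 58
  D: 0 + 1(118.6) = 118.6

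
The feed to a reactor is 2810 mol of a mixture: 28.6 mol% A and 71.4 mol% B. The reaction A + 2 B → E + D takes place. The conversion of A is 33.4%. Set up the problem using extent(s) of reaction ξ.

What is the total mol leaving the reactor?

A reacted = 0.334 × 803.7 = 268.4 mol; ν_A = −1, so ξ = 268.4/1 = 268.4 mol.
Outlet amounts (n = n₀ + ν ξ):
  A: 803.7 − 1(268.4) = 535.2
  B: 2006 − 2(268.4) = 1469
  E: 0 + 1(268.4) = 268.4
  D: 0 + 1(268.4) = 268.4
Total out = 535.2 + 1469 + 268.4 + 268.4 = 2542 mol.

2540 mol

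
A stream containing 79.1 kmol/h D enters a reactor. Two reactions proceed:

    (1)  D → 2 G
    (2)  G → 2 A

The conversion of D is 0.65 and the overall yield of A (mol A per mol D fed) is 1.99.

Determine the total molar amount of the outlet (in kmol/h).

209 kmol/h

Conversion of D: D consumed = 1ξ₁ = 0.65 × 79.1 → ξ₁ = 51.41 kmol/h.
Yield of A: 2ξ₂ / 79.1 = 1.99 → ξ₂ = 78.7 kmol/h.
Outlet amounts (n = n₀ + Σ ν·ξ):
  D: 79.1 − 1(51.41) = 27.68
  G: 0 + 2(51.41) − 1(78.7) = 24.13
  A: 0 + 2(78.7) = 157.4
Total out = 27.68 + 24.13 + 157.4 = 209.2 kmol/h.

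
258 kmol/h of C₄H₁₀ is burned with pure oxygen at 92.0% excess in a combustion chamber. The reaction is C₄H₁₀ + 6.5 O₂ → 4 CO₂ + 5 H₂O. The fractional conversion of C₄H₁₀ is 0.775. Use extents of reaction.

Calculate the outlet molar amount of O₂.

1920 kmol/h

Stoichiometric O₂ = 6.5 × 258 = 1677 kmol/h; O₂ fed = 1677 × 1.920 = 3220 kmol/h.
Fuel reacted = 0.775 × 258 → ξ = 200 kmol/h.
Outlet (n = n₀ + ν ξ):
  C₄H₁₀: 258 − 1(200) = 58.05
  O₂: 3220 − 6.5(200) = 1920
  CO₂: 0 + 4(200) = 799.8
  H₂O: 0 + 5(200) = 999.8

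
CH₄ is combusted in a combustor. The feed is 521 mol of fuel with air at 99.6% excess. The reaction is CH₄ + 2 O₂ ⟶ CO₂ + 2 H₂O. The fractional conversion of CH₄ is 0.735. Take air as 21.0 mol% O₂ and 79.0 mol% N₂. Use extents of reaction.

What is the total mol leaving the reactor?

Stoichiometric O₂ = 2 × 521 = 1042 mol; O₂ fed = 1042 × 1.996 = 2080 mol.
N₂ fed = 2080 × 79/21 = 7824 mol.
Fuel reacted = 0.735 × 521 → ξ = 382.9 mol.
Outlet (n = n₀ + ν ξ):
  CH₄: 521 − 1(382.9) = 138.1
  O₂: 2080 − 2(382.9) = 1314
  N₂: 7824 (inert)
  CO₂: 0 + 1(382.9) = 382.9
  H₂O: 0 + 2(382.9) = 765.9
Total out = 138.1 + 1314 + 7824 + 382.9 + 765.9 = 10420 mol.

10400 mol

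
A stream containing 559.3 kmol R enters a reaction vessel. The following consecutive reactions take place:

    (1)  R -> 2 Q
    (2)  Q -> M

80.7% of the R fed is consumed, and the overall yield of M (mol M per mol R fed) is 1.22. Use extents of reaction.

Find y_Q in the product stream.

0.218

Conversion of R: R consumed = 1ξ₁ = 0.807 × 559.3 → ξ₁ = 451.4 kmol.
Yield of M: 1ξ₂ / 559.3 = 1.22 → ξ₂ = 682.3 kmol.
Outlet amounts (n = n₀ + Σ ν·ξ):
  R: 559.3 − 1(451.4) = 107.9
  Q: 0 + 2(451.4) − 1(682.3) = 220.4
  M: 0 + 1(682.3) = 682.3
Total out = 1011 kmol; y_Q = 220.4 / 1011 = 0.218.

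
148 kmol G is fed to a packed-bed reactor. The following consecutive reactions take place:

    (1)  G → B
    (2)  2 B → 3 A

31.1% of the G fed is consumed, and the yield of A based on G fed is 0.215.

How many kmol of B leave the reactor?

24.8 kmol

Conversion of G: G consumed = 1ξ₁ = 0.311 × 148 → ξ₁ = 46.03 kmol.
Yield of A: 3ξ₂ / 148 = 0.215 → ξ₂ = 10.61 kmol.
Outlet amounts (n = n₀ + Σ ν·ξ):
  G: 148 − 1(46.03) = 102
  B: 0 + 1(46.03) − 2(10.61) = 24.81
  A: 0 + 3(10.61) = 31.82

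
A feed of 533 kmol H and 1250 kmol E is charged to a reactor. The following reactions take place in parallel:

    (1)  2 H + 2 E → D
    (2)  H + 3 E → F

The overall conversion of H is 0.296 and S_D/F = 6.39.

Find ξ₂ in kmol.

Conversion of H: H consumed = 0.296 × 533 = 157.8 kmol = 2ξ₁ + 1ξ₂.
Selectivity: 1ξ₁ / (1ξ₂) = 6.39 → ξ₁ = 6.39 ξ₂.
Substitute: (2·6.39 + 1) ξ₂ = 157.8 → ξ₂ = 11.45 kmol, ξ₁ = 73.16 kmol.
Outlet amounts (n = n₀ + Σ ν·ξ):
  H: 533 − 2(73.16) − 1(11.45) = 375.2
  E: 1250 − 2(73.16) − 3(11.45) = 1069
  D: 0 + 1(73.16) = 73.16
  F: 0 + 1(11.45) = 11.45

ξ₂ = 11.4 kmol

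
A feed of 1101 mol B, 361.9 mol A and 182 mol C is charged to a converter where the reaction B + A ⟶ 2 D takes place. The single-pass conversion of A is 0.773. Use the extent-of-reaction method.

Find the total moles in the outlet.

1640 mol

A reacted = 0.773 × 361.9 = 279.7 mol; ν_A = −1, so ξ = 279.7/1 = 279.7 mol.
Outlet amounts (n = n₀ + ν ξ):
  B: 1101 − 1(279.7) = 821.3
  A: 361.9 − 1(279.7) = 82.15
  D: 0 + 2(279.7) = 559.5
  C: 182 (inert)
Total out = 821.3 + 82.15 + 559.5 + 182 = 1645 mol.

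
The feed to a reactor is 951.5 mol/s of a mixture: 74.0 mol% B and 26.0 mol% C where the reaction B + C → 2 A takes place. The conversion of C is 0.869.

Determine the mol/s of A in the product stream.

C reacted = 0.869 × 247.4 = 215 mol/s; ν_C = −1, so ξ = 215/1 = 215 mol/s.
Outlet amounts (n = n₀ + ν ξ):
  B: 704.1 − 1(215) = 489.1
  C: 247.4 − 1(215) = 32.41
  A: 0 + 2(215) = 430

430 mol/s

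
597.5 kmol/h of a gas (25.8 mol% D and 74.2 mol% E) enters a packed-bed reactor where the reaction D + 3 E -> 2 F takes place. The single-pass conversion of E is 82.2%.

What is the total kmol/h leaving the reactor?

E reacted = 0.822 × 443.3 = 364.4 kmol/h; ν_E = −3, so ξ = 364.4/3 = 121.5 kmol/h.
Outlet amounts (n = n₀ + ν ξ):
  D: 154.2 − 1(121.5) = 32.68
  E: 443.3 − 3(121.5) = 78.92
  F: 0 + 2(121.5) = 243
Total out = 32.68 + 78.92 + 243 = 354.5 kmol/h.

355 kmol/h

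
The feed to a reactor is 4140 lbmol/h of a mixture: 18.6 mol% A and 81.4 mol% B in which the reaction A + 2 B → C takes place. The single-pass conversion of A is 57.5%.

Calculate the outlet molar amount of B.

2480 lbmol/h

A reacted = 0.575 × 770 = 442.8 lbmol/h; ν_A = −1, so ξ = 442.8/1 = 442.8 lbmol/h.
Outlet amounts (n = n₀ + ν ξ):
  A: 770 − 1(442.8) = 327.3
  B: 3370 − 2(442.8) = 2484
  C: 0 + 1(442.8) = 442.8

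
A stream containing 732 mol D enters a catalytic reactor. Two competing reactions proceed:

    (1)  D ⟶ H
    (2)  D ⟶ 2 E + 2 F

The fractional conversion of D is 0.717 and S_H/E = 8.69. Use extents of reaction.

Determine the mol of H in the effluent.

Conversion of D: D consumed = 0.717 × 732 = 524.8 mol = 1ξ₁ + 1ξ₂.
Selectivity: 1ξ₁ / (2ξ₂) = 8.69 → ξ₁ = 17.38 ξ₂.
Substitute: (1·17.38 + 1) ξ₂ = 524.8 → ξ₂ = 28.56 mol, ξ₁ = 496.3 mol.
Outlet amounts (n = n₀ + Σ ν·ξ):
  D: 732 − 1(496.3) − 1(28.56) = 207.2
  H: 0 + 1(496.3) = 496.3
  E: 0 + 2(28.56) = 57.11
  F: 0 + 2(28.56) = 57.11

496 mol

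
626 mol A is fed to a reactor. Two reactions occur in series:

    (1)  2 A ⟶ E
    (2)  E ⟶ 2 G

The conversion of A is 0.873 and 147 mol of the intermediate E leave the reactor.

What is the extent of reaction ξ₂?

ξ₂ = 126 mol

Conversion of A: A consumed = 2ξ₁ = 0.873 × 626 → ξ₁ = 273.2 mol.
E balance: n_E = 0 + 1ξ₁ − 1ξ₂ = 147 → ξ₂ = (1·273.2 − 147)/1 = 126.2 mol.
Outlet amounts (n = n₀ + Σ ν·ξ):
  A: 626 − 2(273.2) = 79.5
  E: 0 + 1(273.2) − 1(126.2) = 147
  G: 0 + 2(126.2) = 252.5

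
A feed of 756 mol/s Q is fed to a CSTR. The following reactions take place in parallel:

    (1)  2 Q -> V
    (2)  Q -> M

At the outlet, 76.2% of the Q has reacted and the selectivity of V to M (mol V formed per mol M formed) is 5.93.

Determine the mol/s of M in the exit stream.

Conversion of Q: Q consumed = 0.762 × 756 = 576.1 mol/s = 2ξ₁ + 1ξ₂.
Selectivity: 1ξ₁ / (1ξ₂) = 5.93 → ξ₁ = 5.93 ξ₂.
Substitute: (2·5.93 + 1) ξ₂ = 576.1 → ξ₂ = 44.8 mol/s, ξ₁ = 265.6 mol/s.
Outlet amounts (n = n₀ + Σ ν·ξ):
  Q: 756 − 2(265.6) − 1(44.8) = 179.9
  V: 0 + 1(265.6) = 265.6
  M: 0 + 1(44.8) = 44.8

44.8 mol/s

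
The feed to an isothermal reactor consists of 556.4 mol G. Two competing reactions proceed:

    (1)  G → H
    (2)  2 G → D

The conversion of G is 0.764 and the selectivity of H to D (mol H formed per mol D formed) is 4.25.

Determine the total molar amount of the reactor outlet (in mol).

Conversion of G: G consumed = 0.764 × 556.4 = 425.1 mol = 1ξ₁ + 2ξ₂.
Selectivity: 1ξ₁ / (1ξ₂) = 4.25 → ξ₁ = 4.25 ξ₂.
Substitute: (1·4.25 + 2) ξ₂ = 425.1 → ξ₂ = 68.01 mol, ξ₁ = 289.1 mol.
Outlet amounts (n = n₀ + Σ ν·ξ):
  G: 556.4 − 1(289.1) − 2(68.01) = 131.3
  H: 0 + 1(289.1) = 289.1
  D: 0 + 1(68.01) = 68.01
Total out = 131.3 + 289.1 + 68.01 = 488.4 mol.

488 mol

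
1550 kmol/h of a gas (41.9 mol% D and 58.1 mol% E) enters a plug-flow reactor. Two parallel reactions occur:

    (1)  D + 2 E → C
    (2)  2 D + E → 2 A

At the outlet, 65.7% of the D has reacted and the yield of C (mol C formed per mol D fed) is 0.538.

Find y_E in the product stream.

Yield of C: 1ξ₁ / 649.5 = 0.538 → ξ₁ = 349.4 kmol/h.
Conversion of D: 1ξ₁ + 2ξ₂ = 0.657 × 649.5 = 426.7 → ξ₂ = 38.64 kmol/h.
Outlet amounts (n = n₀ + Σ ν·ξ):
  D: 649.5 − 1(349.4) − 2(38.64) = 222.8
  E: 900.5 − 2(349.4) − 1(38.64) = 163.1
  C: 0 + 1(349.4) = 349.4
  A: 0 + 2(38.64) = 77.28
Total out = 812.5 kmol/h; y_E = 163.1 / 812.5 = 0.2007.

0.201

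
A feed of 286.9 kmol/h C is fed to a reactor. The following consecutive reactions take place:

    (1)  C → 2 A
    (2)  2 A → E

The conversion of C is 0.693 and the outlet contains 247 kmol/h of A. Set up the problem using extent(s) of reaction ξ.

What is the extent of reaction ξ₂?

Conversion of C: C consumed = 1ξ₁ = 0.693 × 286.9 → ξ₁ = 198.8 kmol/h.
A balance: n_A = 0 + 2ξ₁ − 2ξ₂ = 247 → ξ₂ = (2·198.8 − 247)/2 = 75.32 kmol/h.
Outlet amounts (n = n₀ + Σ ν·ξ):
  C: 286.9 − 1(198.8) = 88.08
  A: 0 + 2(198.8) − 2(75.32) = 247
  E: 0 + 1(75.32) = 75.32

ξ₂ = 75.3 kmol/h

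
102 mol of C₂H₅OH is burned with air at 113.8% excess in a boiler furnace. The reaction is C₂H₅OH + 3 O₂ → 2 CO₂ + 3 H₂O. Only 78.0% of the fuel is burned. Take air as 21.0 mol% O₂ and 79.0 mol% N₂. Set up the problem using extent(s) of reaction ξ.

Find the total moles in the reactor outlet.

Stoichiometric O₂ = 3 × 102 = 306 mol; O₂ fed = 306 × 2.138 = 654.2 mol.
N₂ fed = 654.2 × 79/21 = 2461 mol.
Fuel reacted = 0.78 × 102 → ξ = 79.56 mol.
Outlet (n = n₀ + ν ξ):
  C₂H₅OH: 102 − 1(79.56) = 22.44
  O₂: 654.2 − 3(79.56) = 415.5
  N₂: 2461 (inert)
  CO₂: 0 + 2(79.56) = 159.1
  H₂O: 0 + 3(79.56) = 238.7
Total out = 22.44 + 415.5 + 2461 + 159.1 + 238.7 = 3297 mol.

3300 mol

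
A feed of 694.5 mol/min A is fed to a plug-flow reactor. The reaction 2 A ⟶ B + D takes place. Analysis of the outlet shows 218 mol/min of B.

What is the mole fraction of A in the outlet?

0.372

For B: n = n₀ + 1ξ → 218 = 0 + 1ξ, giving ξ = 218 mol/min.
Outlet amounts (n = n₀ + ν ξ):
  A: 694.5 − 2(218) = 258.5
  B: 0 + 1(218) = 218
  D: 0 + 1(218) = 218
Total out = 694.5 mol/min; y_A = 258.5 / 694.5 = 0.3722.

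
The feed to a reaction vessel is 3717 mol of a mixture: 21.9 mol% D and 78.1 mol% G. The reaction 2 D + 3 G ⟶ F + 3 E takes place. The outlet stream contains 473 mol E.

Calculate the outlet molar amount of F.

158 mol

For E: n = n₀ + 3ξ → 473 = 0 + 3ξ, giving ξ = 157.7 mol.
Outlet amounts (n = n₀ + ν ξ):
  D: 814 − 2(157.7) = 498.7
  G: 2903 − 3(157.7) = 2430
  F: 0 + 1(157.7) = 157.7
  E: 0 + 3(157.7) = 473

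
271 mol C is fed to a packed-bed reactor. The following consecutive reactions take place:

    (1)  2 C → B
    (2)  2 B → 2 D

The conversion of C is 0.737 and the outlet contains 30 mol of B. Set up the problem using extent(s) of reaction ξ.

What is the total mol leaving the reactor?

171 mol

Conversion of C: C consumed = 2ξ₁ = 0.737 × 271 → ξ₁ = 99.86 mol.
B balance: n_B = 0 + 1ξ₁ − 2ξ₂ = 30 → ξ₂ = (1·99.86 − 30)/2 = 34.93 mol.
Outlet amounts (n = n₀ + Σ ν·ξ):
  C: 271 − 2(99.86) = 71.27
  B: 0 + 1(99.86) − 2(34.93) = 30
  D: 0 + 2(34.93) = 69.86
Total out = 71.27 + 30 + 69.86 = 171.1 mol.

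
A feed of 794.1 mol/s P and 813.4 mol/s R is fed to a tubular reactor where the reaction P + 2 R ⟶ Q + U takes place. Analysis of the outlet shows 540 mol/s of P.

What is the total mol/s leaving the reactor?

For P: n = n₀ − 1ξ → 540 = 794.1 − 1ξ, giving ξ = 254.1 mol/s.
Outlet amounts (n = n₀ + ν ξ):
  P: 794.1 − 1(254.1) = 540
  R: 813.4 − 2(254.1) = 305.2
  Q: 0 + 1(254.1) = 254.1
  U: 0 + 1(254.1) = 254.1
Total out = 540 + 305.2 + 254.1 + 254.1 = 1353 mol/s.

1350 mol/s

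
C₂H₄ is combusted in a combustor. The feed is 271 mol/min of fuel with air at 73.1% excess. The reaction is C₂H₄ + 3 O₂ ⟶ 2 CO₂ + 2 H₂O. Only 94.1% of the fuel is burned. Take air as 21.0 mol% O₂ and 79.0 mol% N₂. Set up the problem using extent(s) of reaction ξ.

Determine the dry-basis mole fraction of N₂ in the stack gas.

Stoichiometric O₂ = 3 × 271 = 813 mol/min; O₂ fed = 813 × 1.731 = 1407 mol/min.
N₂ fed = 1407 × 79/21 = 5294 mol/min.
Fuel reacted = 0.941 × 271 → ξ = 255 mol/min.
Outlet (n = n₀ + ν ξ):
  C₂H₄: 271 − 1(255) = 15.99
  O₂: 1407 − 3(255) = 642.3
  N₂: 5294 (inert)
  CO₂: 0 + 2(255) = 510
  H₂O: 0 + 2(255) = 510
Dry total = 6462 mol/min; y_N₂ (dry) = 5294 / 6462 = 0.8192.

0.819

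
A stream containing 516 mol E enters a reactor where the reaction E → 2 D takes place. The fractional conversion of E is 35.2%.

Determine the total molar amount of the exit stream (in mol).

E reacted = 0.352 × 516 = 181.6 mol; ν_E = −1, so ξ = 181.6/1 = 181.6 mol.
Outlet amounts (n = n₀ + ν ξ):
  E: 516 − 1(181.6) = 334.4
  D: 0 + 2(181.6) = 363.3
Total out = 334.4 + 363.3 = 697.6 mol.

698 mol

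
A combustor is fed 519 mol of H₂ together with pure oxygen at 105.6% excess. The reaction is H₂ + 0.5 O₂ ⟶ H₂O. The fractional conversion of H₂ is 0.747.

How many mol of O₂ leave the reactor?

Stoichiometric O₂ = 0.5 × 519 = 259.5 mol; O₂ fed = 259.5 × 2.056 = 533.5 mol.
Fuel reacted = 0.747 × 519 → ξ = 387.7 mol.
Outlet (n = n₀ + ν ξ):
  H₂: 519 − 1(387.7) = 131.3
  O₂: 533.5 − 0.5(387.7) = 339.7
  H₂O: 0 + 1(387.7) = 387.7

340 mol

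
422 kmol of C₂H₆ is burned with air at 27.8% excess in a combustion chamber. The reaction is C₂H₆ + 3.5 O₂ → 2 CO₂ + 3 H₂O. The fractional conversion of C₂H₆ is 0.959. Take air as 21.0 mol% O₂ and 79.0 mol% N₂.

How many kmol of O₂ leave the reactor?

471 kmol

Stoichiometric O₂ = 3.5 × 422 = 1477 kmol; O₂ fed = 1477 × 1.278 = 1888 kmol.
N₂ fed = 1888 × 79/21 = 7101 kmol.
Fuel reacted = 0.959 × 422 → ξ = 404.7 kmol.
Outlet (n = n₀ + ν ξ):
  C₂H₆: 422 − 1(404.7) = 17.3
  O₂: 1888 − 3.5(404.7) = 471.2
  N₂: 7101 (inert)
  CO₂: 0 + 2(404.7) = 809.4
  H₂O: 0 + 3(404.7) = 1214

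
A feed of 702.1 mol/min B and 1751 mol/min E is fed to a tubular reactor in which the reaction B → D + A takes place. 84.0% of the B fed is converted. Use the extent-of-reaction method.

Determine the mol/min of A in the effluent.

B reacted = 0.84 × 702.1 = 589.8 mol/min; ν_B = −1, so ξ = 589.8/1 = 589.8 mol/min.
Outlet amounts (n = n₀ + ν ξ):
  B: 702.1 − 1(589.8) = 112.3
  D: 0 + 1(589.8) = 589.8
  A: 0 + 1(589.8) = 589.8
  E: 1751 (inert)

590 mol/min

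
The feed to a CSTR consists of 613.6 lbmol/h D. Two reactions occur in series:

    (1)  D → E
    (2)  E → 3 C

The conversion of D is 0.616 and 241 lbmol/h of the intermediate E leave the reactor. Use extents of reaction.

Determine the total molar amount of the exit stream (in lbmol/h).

Conversion of D: D consumed = 1ξ₁ = 0.616 × 613.6 → ξ₁ = 378 lbmol/h.
E balance: n_E = 0 + 1ξ₁ − 1ξ₂ = 241 → ξ₂ = (1·378 − 241)/1 = 137 lbmol/h.
Outlet amounts (n = n₀ + Σ ν·ξ):
  D: 613.6 − 1(378) = 235.6
  E: 0 + 1(378) − 1(137) = 241
  C: 0 + 3(137) = 410.9
Total out = 235.6 + 241 + 410.9 = 887.6 lbmol/h.

888 lbmol/h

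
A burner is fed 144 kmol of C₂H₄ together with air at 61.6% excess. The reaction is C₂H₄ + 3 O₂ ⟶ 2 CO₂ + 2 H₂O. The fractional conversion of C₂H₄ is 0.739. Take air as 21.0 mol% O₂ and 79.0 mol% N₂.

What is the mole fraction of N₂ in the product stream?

0.757

Stoichiometric O₂ = 3 × 144 = 432 kmol; O₂ fed = 432 × 1.616 = 698.1 kmol.
N₂ fed = 698.1 × 79/21 = 2626 kmol.
Fuel reacted = 0.739 × 144 → ξ = 106.4 kmol.
Outlet (n = n₀ + ν ξ):
  C₂H₄: 144 − 1(106.4) = 37.58
  O₂: 698.1 − 3(106.4) = 378.9
  N₂: 2626 (inert)
  CO₂: 0 + 2(106.4) = 212.8
  H₂O: 0 + 2(106.4) = 212.8
Total out = 3468 kmol; y_N₂ = 2626 / 3468 = 0.7572.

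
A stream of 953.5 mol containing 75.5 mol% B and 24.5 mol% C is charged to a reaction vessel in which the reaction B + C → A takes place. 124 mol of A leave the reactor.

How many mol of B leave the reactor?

For A: n = n₀ + 1ξ → 124 = 0 + 1ξ, giving ξ = 124 mol.
Outlet amounts (n = n₀ + ν ξ):
  B: 719.9 − 1(124) = 595.9
  C: 233.6 − 1(124) = 109.6
  A: 0 + 1(124) = 124

596 mol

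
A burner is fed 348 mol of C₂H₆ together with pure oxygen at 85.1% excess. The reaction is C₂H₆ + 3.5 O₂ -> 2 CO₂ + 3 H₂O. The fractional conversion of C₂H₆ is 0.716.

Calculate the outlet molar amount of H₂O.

Stoichiometric O₂ = 3.5 × 348 = 1218 mol; O₂ fed = 1218 × 1.851 = 2255 mol.
Fuel reacted = 0.716 × 348 → ξ = 249.2 mol.
Outlet (n = n₀ + ν ξ):
  C₂H₆: 348 − 1(249.2) = 98.83
  O₂: 2255 − 3.5(249.2) = 1382
  CO₂: 0 + 2(249.2) = 498.3
  H₂O: 0 + 3(249.2) = 747.5

748 mol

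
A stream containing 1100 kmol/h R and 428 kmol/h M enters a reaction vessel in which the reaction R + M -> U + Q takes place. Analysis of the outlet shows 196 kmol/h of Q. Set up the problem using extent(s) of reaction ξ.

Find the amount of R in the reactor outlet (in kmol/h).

For Q: n = n₀ + 1ξ → 196 = 0 + 1ξ, giving ξ = 196 kmol/h.
Outlet amounts (n = n₀ + ν ξ):
  R: 1100 − 1(196) = 904
  M: 428 − 1(196) = 232
  U: 0 + 1(196) = 196
  Q: 0 + 1(196) = 196

904 kmol/h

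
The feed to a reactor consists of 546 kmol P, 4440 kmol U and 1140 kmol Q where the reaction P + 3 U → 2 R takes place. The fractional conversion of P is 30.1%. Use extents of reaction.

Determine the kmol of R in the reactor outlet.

P reacted = 0.301 × 546 = 164.3 kmol; ν_P = −1, so ξ = 164.3/1 = 164.3 kmol.
Outlet amounts (n = n₀ + ν ξ):
  P: 546 − 1(164.3) = 381.7
  U: 4440 − 3(164.3) = 3947
  R: 0 + 2(164.3) = 328.7
  Q: 1140 (inert)

329 kmol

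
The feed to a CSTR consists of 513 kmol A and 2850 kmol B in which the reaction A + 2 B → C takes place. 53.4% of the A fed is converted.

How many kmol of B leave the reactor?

A reacted = 0.534 × 513 = 273.9 kmol; ν_A = −1, so ξ = 273.9/1 = 273.9 kmol.
Outlet amounts (n = n₀ + ν ξ):
  A: 513 − 1(273.9) = 239.1
  B: 2850 − 2(273.9) = 2302
  C: 0 + 1(273.9) = 273.9

2300 kmol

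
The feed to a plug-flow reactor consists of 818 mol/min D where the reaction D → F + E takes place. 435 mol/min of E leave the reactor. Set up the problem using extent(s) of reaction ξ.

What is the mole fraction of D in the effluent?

For E: n = n₀ + 1ξ → 435 = 0 + 1ξ, giving ξ = 435 mol/min.
Outlet amounts (n = n₀ + ν ξ):
  D: 818 − 1(435) = 383
  F: 0 + 1(435) = 435
  E: 0 + 1(435) = 435
Total out = 1253 mol/min; y_D = 383 / 1253 = 0.3057.

0.306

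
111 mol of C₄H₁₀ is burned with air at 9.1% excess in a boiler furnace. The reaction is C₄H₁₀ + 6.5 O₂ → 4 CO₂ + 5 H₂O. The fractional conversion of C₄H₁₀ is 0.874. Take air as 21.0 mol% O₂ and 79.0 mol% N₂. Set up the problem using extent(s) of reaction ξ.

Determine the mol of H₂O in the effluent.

Stoichiometric O₂ = 6.5 × 111 = 721.5 mol; O₂ fed = 721.5 × 1.091 = 787.2 mol.
N₂ fed = 787.2 × 79/21 = 2961 mol.
Fuel reacted = 0.874 × 111 → ξ = 97.01 mol.
Outlet (n = n₀ + ν ξ):
  C₄H₁₀: 111 − 1(97.01) = 13.99
  O₂: 787.2 − 6.5(97.01) = 156.6
  N₂: 2961 (inert)
  CO₂: 0 + 4(97.01) = 388.1
  H₂O: 0 + 5(97.01) = 485.1

485 mol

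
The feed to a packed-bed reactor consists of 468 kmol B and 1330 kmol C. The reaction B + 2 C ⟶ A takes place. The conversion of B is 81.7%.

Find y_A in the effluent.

0.37

B reacted = 0.817 × 468 = 382.4 kmol; ν_B = −1, so ξ = 382.4/1 = 382.4 kmol.
Outlet amounts (n = n₀ + ν ξ):
  B: 468 − 1(382.4) = 85.64
  C: 1330 − 2(382.4) = 565.3
  A: 0 + 1(382.4) = 382.4
Total out = 1033 kmol; y_A = 382.4 / 1033 = 0.37.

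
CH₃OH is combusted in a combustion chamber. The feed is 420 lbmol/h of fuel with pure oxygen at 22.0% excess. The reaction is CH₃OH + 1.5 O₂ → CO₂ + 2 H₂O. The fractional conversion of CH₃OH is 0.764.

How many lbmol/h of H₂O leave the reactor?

642 lbmol/h

Stoichiometric O₂ = 1.5 × 420 = 630 lbmol/h; O₂ fed = 630 × 1.220 = 768.6 lbmol/h.
Fuel reacted = 0.764 × 420 → ξ = 320.9 lbmol/h.
Outlet (n = n₀ + ν ξ):
  CH₃OH: 420 − 1(320.9) = 99.12
  O₂: 768.6 − 1.5(320.9) = 287.3
  CO₂: 0 + 1(320.9) = 320.9
  H₂O: 0 + 2(320.9) = 641.8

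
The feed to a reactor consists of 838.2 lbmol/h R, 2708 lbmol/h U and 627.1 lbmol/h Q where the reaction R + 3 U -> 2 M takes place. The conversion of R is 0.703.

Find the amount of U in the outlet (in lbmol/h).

R reacted = 0.703 × 838.2 = 589.3 lbmol/h; ν_R = −1, so ξ = 589.3/1 = 589.3 lbmol/h.
Outlet amounts (n = n₀ + ν ξ):
  R: 838.2 − 1(589.3) = 248.9
  U: 2708 − 3(589.3) = 940.2
  M: 0 + 2(589.3) = 1179
  Q: 627.1 (inert)

940 lbmol/h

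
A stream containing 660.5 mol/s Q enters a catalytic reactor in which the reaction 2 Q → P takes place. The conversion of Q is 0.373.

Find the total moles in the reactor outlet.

Q reacted = 0.373 × 660.5 = 246.4 mol/s; ν_Q = −2, so ξ = 246.4/2 = 123.2 mol/s.
Outlet amounts (n = n₀ + ν ξ):
  Q: 660.5 − 2(123.2) = 414.1
  P: 0 + 1(123.2) = 123.2
Total out = 414.1 + 123.2 = 537.3 mol/s.

537 mol/s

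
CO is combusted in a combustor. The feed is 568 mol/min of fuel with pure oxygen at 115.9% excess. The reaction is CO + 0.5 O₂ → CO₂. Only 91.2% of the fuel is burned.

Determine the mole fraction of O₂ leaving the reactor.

Stoichiometric O₂ = 0.5 × 568 = 284 mol/min; O₂ fed = 284 × 2.159 = 613.2 mol/min.
Fuel reacted = 0.912 × 568 → ξ = 518 mol/min.
Outlet (n = n₀ + ν ξ):
  CO: 568 − 1(518) = 49.98
  O₂: 613.2 − 0.5(518) = 354.1
  CO₂: 0 + 1(518) = 518
Total out = 922.1 mol/min; y_O₂ = 354.1 / 922.1 = 0.384.

0.384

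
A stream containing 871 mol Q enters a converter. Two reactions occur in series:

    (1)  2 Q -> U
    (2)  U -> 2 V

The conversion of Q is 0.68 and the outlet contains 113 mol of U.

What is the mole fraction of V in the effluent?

0.483

Conversion of Q: Q consumed = 2ξ₁ = 0.68 × 871 → ξ₁ = 296.1 mol.
U balance: n_U = 0 + 1ξ₁ − 1ξ₂ = 113 → ξ₂ = (1·296.1 − 113)/1 = 183.1 mol.
Outlet amounts (n = n₀ + Σ ν·ξ):
  Q: 871 − 2(296.1) = 278.7
  U: 0 + 1(296.1) − 1(183.1) = 113
  V: 0 + 2(183.1) = 366.3
Total out = 758 mol; y_V = 366.3 / 758 = 0.4832.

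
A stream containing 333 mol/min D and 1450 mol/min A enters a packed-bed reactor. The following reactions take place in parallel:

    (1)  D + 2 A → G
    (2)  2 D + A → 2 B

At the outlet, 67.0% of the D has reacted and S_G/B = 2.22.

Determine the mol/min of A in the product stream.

Conversion of D: D consumed = 0.67 × 333 = 223.1 mol/min = 1ξ₁ + 2ξ₂.
Selectivity: 1ξ₁ / (2ξ₂) = 2.22 → ξ₁ = 4.44 ξ₂.
Substitute: (1·4.44 + 2) ξ₂ = 223.1 → ξ₂ = 34.64 mol/min, ξ₁ = 153.8 mol/min.
Outlet amounts (n = n₀ + Σ ν·ξ):
  D: 333 − 1(153.8) − 2(34.64) = 109.9
  A: 1450 − 2(153.8) − 1(34.64) = 1108
  G: 0 + 1(153.8) = 153.8
  B: 0 + 2(34.64) = 69.29

1110 mol/min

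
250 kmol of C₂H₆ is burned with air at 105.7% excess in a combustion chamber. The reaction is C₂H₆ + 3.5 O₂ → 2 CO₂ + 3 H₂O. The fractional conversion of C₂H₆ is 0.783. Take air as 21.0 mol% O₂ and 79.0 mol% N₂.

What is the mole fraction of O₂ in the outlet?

0.125

Stoichiometric O₂ = 3.5 × 250 = 875 kmol; O₂ fed = 875 × 2.057 = 1800 kmol.
N₂ fed = 1800 × 79/21 = 6771 kmol.
Fuel reacted = 0.783 × 250 → ξ = 195.8 kmol.
Outlet (n = n₀ + ν ξ):
  C₂H₆: 250 − 1(195.8) = 54.25
  O₂: 1800 − 3.5(195.8) = 1115
  N₂: 6771 (inert)
  CO₂: 0 + 2(195.8) = 391.5
  H₂O: 0 + 3(195.8) = 587.2
Total out = 8919 kmol; y_O₂ = 1115 / 8919 = 0.125.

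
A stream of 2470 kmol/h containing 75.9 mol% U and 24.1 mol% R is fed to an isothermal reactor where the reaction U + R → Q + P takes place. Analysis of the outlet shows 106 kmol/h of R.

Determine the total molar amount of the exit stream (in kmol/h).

2470 kmol/h

For R: n = n₀ − 1ξ → 106 = 595.3 − 1ξ, giving ξ = 489.3 kmol/h.
Outlet amounts (n = n₀ + ν ξ):
  U: 1875 − 1(489.3) = 1385
  R: 595.3 − 1(489.3) = 106
  Q: 0 + 1(489.3) = 489.3
  P: 0 + 1(489.3) = 489.3
Total out = 1385 + 106 + 489.3 + 489.3 = 2470 kmol/h.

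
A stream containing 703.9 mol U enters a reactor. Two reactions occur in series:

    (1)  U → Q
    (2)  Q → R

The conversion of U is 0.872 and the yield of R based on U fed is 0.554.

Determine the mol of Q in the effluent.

224 mol

Conversion of U: U consumed = 1ξ₁ = 0.872 × 703.9 → ξ₁ = 613.8 mol.
Yield of R: 1ξ₂ / 703.9 = 0.554 → ξ₂ = 390 mol.
Outlet amounts (n = n₀ + Σ ν·ξ):
  U: 703.9 − 1(613.8) = 90.1
  Q: 0 + 1(613.8) − 1(390) = 223.8
  R: 0 + 1(390) = 390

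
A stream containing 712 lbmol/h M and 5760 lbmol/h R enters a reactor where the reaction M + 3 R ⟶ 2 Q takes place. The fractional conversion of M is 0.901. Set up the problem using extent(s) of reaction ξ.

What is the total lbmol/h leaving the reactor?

5190 lbmol/h

M reacted = 0.901 × 712 = 641.5 lbmol/h; ν_M = −1, so ξ = 641.5/1 = 641.5 lbmol/h.
Outlet amounts (n = n₀ + ν ξ):
  M: 712 − 1(641.5) = 70.49
  R: 5760 − 3(641.5) = 3835
  Q: 0 + 2(641.5) = 1283
Total out = 70.49 + 3835 + 1283 = 5189 lbmol/h.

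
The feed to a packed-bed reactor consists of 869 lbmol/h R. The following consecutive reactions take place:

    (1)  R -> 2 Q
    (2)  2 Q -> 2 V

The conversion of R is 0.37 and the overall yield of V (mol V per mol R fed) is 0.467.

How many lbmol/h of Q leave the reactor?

237 lbmol/h

Conversion of R: R consumed = 1ξ₁ = 0.37 × 869 → ξ₁ = 321.5 lbmol/h.
Yield of V: 2ξ₂ / 869 = 0.467 → ξ₂ = 202.9 lbmol/h.
Outlet amounts (n = n₀ + Σ ν·ξ):
  R: 869 − 1(321.5) = 547.5
  Q: 0 + 2(321.5) − 2(202.9) = 237.2
  V: 0 + 2(202.9) = 405.8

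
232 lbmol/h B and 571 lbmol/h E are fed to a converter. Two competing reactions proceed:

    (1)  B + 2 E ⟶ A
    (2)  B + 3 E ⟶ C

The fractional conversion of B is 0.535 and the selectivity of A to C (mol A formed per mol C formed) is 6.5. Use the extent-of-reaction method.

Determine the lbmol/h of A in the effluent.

Conversion of B: B consumed = 0.535 × 232 = 124.1 lbmol/h = 1ξ₁ + 1ξ₂.
Selectivity: 1ξ₁ / (1ξ₂) = 6.5 → ξ₁ = 6.5 ξ₂.
Substitute: (1·6.5 + 1) ξ₂ = 124.1 → ξ₂ = 16.55 lbmol/h, ξ₁ = 107.6 lbmol/h.
Outlet amounts (n = n₀ + Σ ν·ξ):
  B: 232 − 1(107.6) − 1(16.55) = 107.9
  E: 571 − 2(107.6) − 3(16.55) = 306.2
  A: 0 + 1(107.6) = 107.6
  C: 0 + 1(16.55) = 16.55

108 lbmol/h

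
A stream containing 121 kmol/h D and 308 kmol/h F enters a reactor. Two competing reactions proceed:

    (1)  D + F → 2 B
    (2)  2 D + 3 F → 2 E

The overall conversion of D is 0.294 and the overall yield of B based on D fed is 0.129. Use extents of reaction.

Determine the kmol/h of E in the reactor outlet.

27.8 kmol/h

Yield of B: 2ξ₁ / 121 = 0.129 → ξ₁ = 7.804 kmol/h.
Conversion of D: 1ξ₁ + 2ξ₂ = 0.294 × 121 = 35.57 → ξ₂ = 13.88 kmol/h.
Outlet amounts (n = n₀ + Σ ν·ξ):
  D: 121 − 1(7.804) − 2(13.88) = 85.43
  F: 308 − 1(7.804) − 3(13.88) = 258.5
  B: 0 + 2(7.804) = 15.61
  E: 0 + 2(13.88) = 27.77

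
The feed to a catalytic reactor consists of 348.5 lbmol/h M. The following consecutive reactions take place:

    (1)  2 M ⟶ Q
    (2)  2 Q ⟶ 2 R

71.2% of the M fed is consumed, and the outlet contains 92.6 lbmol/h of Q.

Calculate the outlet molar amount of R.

Conversion of M: M consumed = 2ξ₁ = 0.712 × 348.5 → ξ₁ = 124.1 lbmol/h.
Q balance: n_Q = 0 + 1ξ₁ − 2ξ₂ = 92.6 → ξ₂ = (1·124.1 − 92.6)/2 = 15.73 lbmol/h.
Outlet amounts (n = n₀ + Σ ν·ξ):
  M: 348.5 − 2(124.1) = 100.4
  Q: 0 + 1(124.1) − 2(15.73) = 92.6
  R: 0 + 2(15.73) = 31.47

31.5 lbmol/h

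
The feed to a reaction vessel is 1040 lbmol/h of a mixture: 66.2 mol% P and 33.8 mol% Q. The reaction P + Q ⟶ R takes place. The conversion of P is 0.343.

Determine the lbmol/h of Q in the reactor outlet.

P reacted = 0.343 × 688.5 = 236.1 lbmol/h; ν_P = −1, so ξ = 236.1/1 = 236.1 lbmol/h.
Outlet amounts (n = n₀ + ν ξ):
  P: 688.5 − 1(236.1) = 452.3
  Q: 351.5 − 1(236.1) = 115.4
  R: 0 + 1(236.1) = 236.1

115 lbmol/h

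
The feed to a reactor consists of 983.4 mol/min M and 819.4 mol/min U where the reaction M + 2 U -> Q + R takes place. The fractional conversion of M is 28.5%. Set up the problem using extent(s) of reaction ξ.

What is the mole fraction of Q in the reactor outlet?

0.184

M reacted = 0.285 × 983.4 = 280.3 mol/min; ν_M = −1, so ξ = 280.3/1 = 280.3 mol/min.
Outlet amounts (n = n₀ + ν ξ):
  M: 983.4 − 1(280.3) = 703.1
  U: 819.4 − 2(280.3) = 258.9
  Q: 0 + 1(280.3) = 280.3
  R: 0 + 1(280.3) = 280.3
Total out = 1523 mol/min; y_Q = 280.3 / 1523 = 0.1841.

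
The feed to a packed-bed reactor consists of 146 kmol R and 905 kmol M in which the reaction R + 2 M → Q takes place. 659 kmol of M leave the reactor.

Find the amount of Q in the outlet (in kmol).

123 kmol

For M: n = n₀ − 2ξ → 659 = 905 − 2ξ, giving ξ = 123 kmol.
Outlet amounts (n = n₀ + ν ξ):
  R: 146 − 1(123) = 23
  M: 905 − 2(123) = 659
  Q: 0 + 1(123) = 123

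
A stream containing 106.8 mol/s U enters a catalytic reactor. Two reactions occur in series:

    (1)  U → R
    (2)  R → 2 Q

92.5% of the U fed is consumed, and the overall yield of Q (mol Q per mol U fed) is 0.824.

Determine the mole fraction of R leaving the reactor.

0.363

Conversion of U: U consumed = 1ξ₁ = 0.925 × 106.8 → ξ₁ = 98.79 mol/s.
Yield of Q: 2ξ₂ / 106.8 = 0.824 → ξ₂ = 44 mol/s.
Outlet amounts (n = n₀ + Σ ν·ξ):
  U: 106.8 − 1(98.79) = 8.01
  R: 0 + 1(98.79) − 1(44) = 54.79
  Q: 0 + 2(44) = 88
Total out = 150.8 mol/s; y_R = 54.79 / 150.8 = 0.3633.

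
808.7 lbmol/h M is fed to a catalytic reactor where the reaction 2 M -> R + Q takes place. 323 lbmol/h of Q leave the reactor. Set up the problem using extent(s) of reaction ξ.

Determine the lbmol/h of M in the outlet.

163 lbmol/h

For Q: n = n₀ + 1ξ → 323 = 0 + 1ξ, giving ξ = 323 lbmol/h.
Outlet amounts (n = n₀ + ν ξ):
  M: 808.7 − 2(323) = 162.7
  R: 0 + 1(323) = 323
  Q: 0 + 1(323) = 323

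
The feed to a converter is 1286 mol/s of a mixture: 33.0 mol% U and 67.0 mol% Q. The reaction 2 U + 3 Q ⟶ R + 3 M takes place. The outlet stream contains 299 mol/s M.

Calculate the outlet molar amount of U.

For M: n = n₀ + 3ξ → 299 = 0 + 3ξ, giving ξ = 99.67 mol/s.
Outlet amounts (n = n₀ + ν ξ):
  U: 424.4 − 2(99.67) = 225
  Q: 861.6 − 3(99.67) = 562.6
  R: 0 + 1(99.67) = 99.67
  M: 0 + 3(99.67) = 299

225 mol/s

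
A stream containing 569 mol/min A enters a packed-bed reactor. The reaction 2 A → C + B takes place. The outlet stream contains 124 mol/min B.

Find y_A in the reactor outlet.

0.564

For B: n = n₀ + 1ξ → 124 = 0 + 1ξ, giving ξ = 124 mol/min.
Outlet amounts (n = n₀ + ν ξ):
  A: 569 − 2(124) = 321
  C: 0 + 1(124) = 124
  B: 0 + 1(124) = 124
Total out = 569 mol/min; y_A = 321 / 569 = 0.5641.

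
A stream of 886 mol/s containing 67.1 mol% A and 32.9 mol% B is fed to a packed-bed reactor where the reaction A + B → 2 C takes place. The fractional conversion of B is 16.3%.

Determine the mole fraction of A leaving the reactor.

B reacted = 0.163 × 291.5 = 47.51 mol/s; ν_B = −1, so ξ = 47.51/1 = 47.51 mol/s.
Outlet amounts (n = n₀ + ν ξ):
  A: 594.5 − 1(47.51) = 547
  B: 291.5 − 1(47.51) = 244
  C: 0 + 2(47.51) = 95.03
Total out = 886 mol/s; y_A = 547 / 886 = 0.6174.

0.617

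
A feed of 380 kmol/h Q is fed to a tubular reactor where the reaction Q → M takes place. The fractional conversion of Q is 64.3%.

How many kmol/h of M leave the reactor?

244 kmol/h

Q reacted = 0.643 × 380 = 244.3 kmol/h; ν_Q = −1, so ξ = 244.3/1 = 244.3 kmol/h.
Outlet amounts (n = n₀ + ν ξ):
  Q: 380 − 1(244.3) = 135.7
  M: 0 + 1(244.3) = 244.3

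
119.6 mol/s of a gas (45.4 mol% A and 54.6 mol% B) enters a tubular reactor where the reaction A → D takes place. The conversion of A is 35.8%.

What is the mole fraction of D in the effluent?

A reacted = 0.358 × 54.3 = 19.44 mol/s; ν_A = −1, so ξ = 19.44/1 = 19.44 mol/s.
Outlet amounts (n = n₀ + ν ξ):
  A: 54.3 − 1(19.44) = 34.86
  D: 0 + 1(19.44) = 19.44
  B: 65.3 (inert)
Total out = 119.6 mol/s; y_D = 19.44 / 119.6 = 0.1625.

0.163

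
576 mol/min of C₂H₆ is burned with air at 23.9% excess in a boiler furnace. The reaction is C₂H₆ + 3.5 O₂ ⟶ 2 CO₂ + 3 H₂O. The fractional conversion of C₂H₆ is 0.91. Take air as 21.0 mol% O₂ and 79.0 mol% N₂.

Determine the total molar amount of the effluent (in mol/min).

Stoichiometric O₂ = 3.5 × 576 = 2016 mol/min; O₂ fed = 2016 × 1.239 = 2498 mol/min.
N₂ fed = 2498 × 79/21 = 9397 mol/min.
Fuel reacted = 0.91 × 576 → ξ = 524.2 mol/min.
Outlet (n = n₀ + ν ξ):
  C₂H₆: 576 − 1(524.2) = 51.84
  O₂: 2498 − 3.5(524.2) = 663.3
  N₂: 9397 (inert)
  CO₂: 0 + 2(524.2) = 1048
  H₂O: 0 + 3(524.2) = 1572
Total out = 51.84 + 663.3 + 9397 + 1048 + 1572 = 12730 mol/min.

12700 mol/min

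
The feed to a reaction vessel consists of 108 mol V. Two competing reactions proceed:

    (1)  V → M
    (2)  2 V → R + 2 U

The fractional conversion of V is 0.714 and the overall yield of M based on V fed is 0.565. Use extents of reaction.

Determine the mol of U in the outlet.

16.1 mol

Yield of M: 1ξ₁ / 108 = 0.565 → ξ₁ = 61.02 mol.
Conversion of V: 1ξ₁ + 2ξ₂ = 0.714 × 108 = 77.11 → ξ₂ = 8.046 mol.
Outlet amounts (n = n₀ + Σ ν·ξ):
  V: 108 − 1(61.02) − 2(8.046) = 30.89
  M: 0 + 1(61.02) = 61.02
  R: 0 + 1(8.046) = 8.046
  U: 0 + 2(8.046) = 16.09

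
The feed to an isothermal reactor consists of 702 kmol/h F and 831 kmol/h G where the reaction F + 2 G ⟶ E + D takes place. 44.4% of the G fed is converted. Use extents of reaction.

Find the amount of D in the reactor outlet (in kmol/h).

184 kmol/h

G reacted = 0.444 × 831 = 369 kmol/h; ν_G = −2, so ξ = 369/2 = 184.5 kmol/h.
Outlet amounts (n = n₀ + ν ξ):
  F: 702 − 1(184.5) = 517.5
  G: 831 − 2(184.5) = 462
  E: 0 + 1(184.5) = 184.5
  D: 0 + 1(184.5) = 184.5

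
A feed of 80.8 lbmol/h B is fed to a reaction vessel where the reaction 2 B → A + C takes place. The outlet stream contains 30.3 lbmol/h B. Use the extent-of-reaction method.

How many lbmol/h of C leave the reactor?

For B: n = n₀ − 2ξ → 30.3 = 80.8 − 2ξ, giving ξ = 25.25 lbmol/h.
Outlet amounts (n = n₀ + ν ξ):
  B: 80.8 − 2(25.25) = 30.3
  A: 0 + 1(25.25) = 25.25
  C: 0 + 1(25.25) = 25.25

25.2 lbmol/h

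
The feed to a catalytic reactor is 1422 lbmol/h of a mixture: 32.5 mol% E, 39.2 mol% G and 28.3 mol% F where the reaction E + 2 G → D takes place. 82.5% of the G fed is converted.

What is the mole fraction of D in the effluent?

G reacted = 0.825 × 557.4 = 459.9 lbmol/h; ν_G = −2, so ξ = 459.9/2 = 229.9 lbmol/h.
Outlet amounts (n = n₀ + ν ξ):
  E: 462.1 − 1(229.9) = 232.2
  G: 557.4 − 2(229.9) = 97.55
  D: 0 + 1(229.9) = 229.9
  F: 402.4 (inert)
Total out = 962.1 lbmol/h; y_D = 229.9 / 962.1 = 0.239.

0.239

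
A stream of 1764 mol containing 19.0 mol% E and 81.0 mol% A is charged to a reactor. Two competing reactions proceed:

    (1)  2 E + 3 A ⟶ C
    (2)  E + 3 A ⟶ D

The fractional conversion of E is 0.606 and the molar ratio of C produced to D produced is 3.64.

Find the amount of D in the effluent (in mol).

24.5 mol

Conversion of E: E consumed = 0.606 × 335.2 = 203.1 mol = 2ξ₁ + 1ξ₂.
Selectivity: 1ξ₁ / (1ξ₂) = 3.64 → ξ₁ = 3.64 ξ₂.
Substitute: (2·3.64 + 1) ξ₂ = 203.1 → ξ₂ = 24.53 mol, ξ₁ = 89.29 mol.
Outlet amounts (n = n₀ + Σ ν·ξ):
  E: 335.2 − 2(89.29) − 1(24.53) = 132.1
  A: 1429 − 3(89.29) − 3(24.53) = 1087
  C: 0 + 1(89.29) = 89.29
  D: 0 + 1(24.53) = 24.53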